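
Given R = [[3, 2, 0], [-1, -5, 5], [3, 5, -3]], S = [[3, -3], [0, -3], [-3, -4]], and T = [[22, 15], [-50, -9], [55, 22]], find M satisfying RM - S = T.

RM = T + S = [[25, 12], [-50, -12], [52, 18]].
R is on the left of M, so left-multiply by R⁻¹: M = R⁻¹(T + S).
det R = -6; the adjugate gives R⁻¹ = [[5/3, -1, -5/3], [-2, 3/2, 5/2], [-5/3, 3/2, 13/6]].
M = R⁻¹(T + S) = [[5, 2], [5, 3], [-4, 1]].

M = [[5, 2], [5, 3], [-4, 1]]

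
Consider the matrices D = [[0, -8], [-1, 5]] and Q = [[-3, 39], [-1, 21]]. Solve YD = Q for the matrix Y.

Y = [[-3, 3], [-2, 1]]

Right-multiplying both sides by D⁻¹ gives Y = QD⁻¹.
D has determinant -8; D⁻¹ = [[-5/8, -1], [-1/8, 0]].
Y = QD⁻¹ = [[-3, 39], [-1, 21]] · [[-5/8, -1], [-1/8, 0]] = [[-3, 3], [-2, 1]].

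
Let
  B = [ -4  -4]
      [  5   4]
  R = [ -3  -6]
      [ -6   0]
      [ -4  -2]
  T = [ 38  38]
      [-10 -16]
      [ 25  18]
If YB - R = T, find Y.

YB = T + R = [[35, 32], [-16, -16], [21, 16]].
Since B sits to the right of Y, Y = (T + R)B⁻¹.
det B = 4; the adjugate gives B⁻¹ = [[1, 1], [-5/4, -1]].
Y = (T + R)B⁻¹ = [[-5, 3], [4, 0], [1, 5]].

Y = [[-5, 3], [4, 0], [1, 5]]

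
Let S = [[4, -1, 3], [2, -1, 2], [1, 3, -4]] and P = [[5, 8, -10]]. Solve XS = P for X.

S is on the right of X, so right-multiply by S⁻¹: X = PS⁻¹.
det S = 3; the adjugate gives S⁻¹ = [[-2/3, 5/3, 1/3], [10/3, -19/3, -2/3], [7/3, -13/3, -2/3]].
X = PS⁻¹ = [[5, 8, -10]] · [[-2/3, 5/3, 1/3], [10/3, -19/3, -2/3], [7/3, -13/3, -2/3]] = [[0, 1, 3]].

X = [[0, 1, 3]]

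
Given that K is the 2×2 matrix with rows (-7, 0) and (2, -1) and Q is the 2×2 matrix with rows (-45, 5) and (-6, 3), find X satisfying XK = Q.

X = [[5, -5], [0, -3]]

K is on the right of X, so right-multiply by K⁻¹: X = QK⁻¹.
K has determinant 7; K⁻¹ = [[-1/7, 0], [-2/7, -1]].
X = QK⁻¹ = [[-45, 5], [-6, 3]] · [[-1/7, 0], [-2/7, -1]] = [[5, -5], [0, -3]].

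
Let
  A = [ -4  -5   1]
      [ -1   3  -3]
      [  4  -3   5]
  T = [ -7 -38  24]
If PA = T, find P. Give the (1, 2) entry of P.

Right-multiplying both sides by A⁻¹ gives P = TA⁻¹.
det A = 2, so A⁻¹ = [[3, 11, 6], [-7/2, -12, -13/2], [-9/2, -16, -17/2]].
P = TA⁻¹ = [[-7, -38, 24]] · [[3, 11, 6], [-7/2, -12, -13/2], [-9/2, -16, -17/2]] = [[4, -5, 1]].

-5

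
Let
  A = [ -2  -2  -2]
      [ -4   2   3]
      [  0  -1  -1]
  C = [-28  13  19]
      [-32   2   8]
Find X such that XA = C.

X = [[2, 6, -5], [4, 6, 2]]

Since A sits to the right of X, X = CA⁻¹.
det A = -2; the adjugate gives A⁻¹ = [[-1/2, 0, 1], [2, -1, -7], [-2, 1, 6]].
X = CA⁻¹ = [[-28, 13, 19], [-32, 2, 8]] · [[-1/2, 0, 1], [2, -1, -7], [-2, 1, 6]] = [[2, 6, -5], [4, 6, 2]].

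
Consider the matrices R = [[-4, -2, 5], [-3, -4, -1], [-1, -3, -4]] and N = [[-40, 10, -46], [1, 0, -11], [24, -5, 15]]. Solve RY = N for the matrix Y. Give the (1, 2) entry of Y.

Since R multiplies Y on the left, Y = R⁻¹N.
R has determinant -5; R⁻¹ = [[-13/5, 23/5, -22/5], [11/5, -21/5, 19/5], [-1, 2, -2]].
Y = R⁻¹N = [[-13/5, 23/5, -22/5], [11/5, -21/5, 19/5], [-1, 2, -2]] · [[-40, 10, -46], [1, 0, -11], [24, -5, 15]] = [[3, -4, 3], [-1, 3, 2], [-6, 0, -6]].

-4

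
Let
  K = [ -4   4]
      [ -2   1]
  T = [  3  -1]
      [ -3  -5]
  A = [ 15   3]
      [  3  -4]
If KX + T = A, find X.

KX = A − T = [[12, 4], [6, 1]].
K is on the left of X, so left-multiply by K⁻¹: X = K⁻¹(A − T).
det K = 4, so K⁻¹ = [[1/4, -1], [1/2, -1]].
X = K⁻¹(A − T) = [[-3, 0], [0, 1]].

X = [[-3, 0], [0, 1]]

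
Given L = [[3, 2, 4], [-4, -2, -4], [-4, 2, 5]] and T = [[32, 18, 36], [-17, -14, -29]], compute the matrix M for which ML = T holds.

Right-multiplying both sides by L⁻¹ gives M = TL⁻¹.
det L = 2; the adjugate gives L⁻¹ = [[-1, -1, 0], [18, 31/2, -2], [-8, -7, 1]].
M = TL⁻¹ = [[32, 18, 36], [-17, -14, -29]] · [[-1, -1, 0], [18, 31/2, -2], [-8, -7, 1]] = [[4, -5, 0], [-3, 3, -1]].

M = [[4, -5, 0], [-3, 3, -1]]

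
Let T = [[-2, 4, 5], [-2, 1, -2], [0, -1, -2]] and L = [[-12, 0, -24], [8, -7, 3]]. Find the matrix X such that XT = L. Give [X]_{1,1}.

0

Since T sits to the right of X, X = LT⁻¹.
det T = 2; the adjugate gives T⁻¹ = [[-2, 3/2, -13/2], [-2, 2, -7], [1, -1, 3]].
X = LT⁻¹ = [[-12, 0, -24], [8, -7, 3]] · [[-2, 3/2, -13/2], [-2, 2, -7], [1, -1, 3]] = [[0, 6, 6], [1, -5, 6]].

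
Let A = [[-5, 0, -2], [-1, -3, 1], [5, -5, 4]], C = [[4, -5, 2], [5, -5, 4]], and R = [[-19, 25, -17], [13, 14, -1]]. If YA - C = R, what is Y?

Y = [[3, -5, -1], [-3, -3, 0]]

YA = R + C = [[-15, 20, -15], [18, 9, 3]].
Since A sits to the right of Y, Y = (R + C)A⁻¹.
A has determinant -5; A⁻¹ = [[7/5, -2, 6/5], [-9/5, 2, -7/5], [-4, 5, -3]].
Y = (R + C)A⁻¹ = [[3, -5, -1], [-3, -3, 0]].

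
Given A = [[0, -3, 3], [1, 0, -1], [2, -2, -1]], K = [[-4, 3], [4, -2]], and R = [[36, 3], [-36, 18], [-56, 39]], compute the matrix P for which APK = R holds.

P = A⁻¹RK⁻¹ (apply A⁻¹ on the left and K⁻¹ on the right).
det A = -3, so A⁻¹ = [[2/3, 3, -1], [1/3, 2, -1], [2/3, 2, -1]].
det K = -4; the adjugate gives K⁻¹ = [[1/2, 3/4], [1, 1]].
A⁻¹R = [[-28, 17], [-4, -2], [8, -1]].
P = (A⁻¹R)K⁻¹ = [[3, -4], [-4, -5], [3, 5]].

P = [[3, -4], [-4, -5], [3, 5]]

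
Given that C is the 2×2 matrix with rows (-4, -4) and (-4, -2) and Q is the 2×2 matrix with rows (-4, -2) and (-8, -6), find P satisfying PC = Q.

Right-multiplying both sides by C⁻¹ gives P = QC⁻¹.
det C = -8, so C⁻¹ = [[1/4, -1/2], [-1/2, 1/2]].
P = QC⁻¹ = [[-4, -2], [-8, -6]] · [[1/4, -1/2], [-1/2, 1/2]] = [[0, 1], [1, 1]].

P = [[0, 1], [1, 1]]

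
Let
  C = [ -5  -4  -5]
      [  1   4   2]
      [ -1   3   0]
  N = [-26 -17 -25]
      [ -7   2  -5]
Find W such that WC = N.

C is on the right of W, so right-multiply by C⁻¹: W = NC⁻¹.
det C = 3; the adjugate gives C⁻¹ = [[-2, -5, 4], [-2/3, -5/3, 5/3], [7/3, 19/3, -16/3]].
W = NC⁻¹ = [[-26, -17, -25], [-7, 2, -5]] · [[-2, -5, 4], [-2/3, -5/3, 5/3], [7/3, 19/3, -16/3]] = [[5, 0, 1], [1, 0, 2]].

W = [[5, 0, 1], [1, 0, 2]]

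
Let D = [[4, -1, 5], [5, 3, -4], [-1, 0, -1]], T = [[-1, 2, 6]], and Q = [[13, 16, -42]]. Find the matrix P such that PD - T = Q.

PD = Q + T = [[12, 18, -36]].
Right-multiplying both sides by D⁻¹ gives P = (Q + T)D⁻¹.
det D = -6, so D⁻¹ = [[1/2, 1/6, 11/6], [-3/2, -1/6, -41/6], [-1/2, -1/6, -17/6]].
P = (Q + T)D⁻¹ = [[-3, 5, 1]].

P = [[-3, 5, 1]]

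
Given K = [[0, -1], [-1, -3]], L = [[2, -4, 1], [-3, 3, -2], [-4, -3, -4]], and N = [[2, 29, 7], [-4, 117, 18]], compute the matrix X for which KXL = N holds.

X = K⁻¹NL⁻¹ (apply K⁻¹ on the left and L⁻¹ on the right).
K has determinant -1; K⁻¹ = [[3, -1], [-1, 0]].
det L = 1; the adjugate gives L⁻¹ = [[-18, -19, 5], [-4, -4, 1], [21, 22, -6]].
K⁻¹N = [[10, -30, 3], [-2, -29, -7]].
X = (K⁻¹N)L⁻¹ = [[3, -4, 2], [5, 0, 3]].

X = [[3, -4, 2], [5, 0, 3]]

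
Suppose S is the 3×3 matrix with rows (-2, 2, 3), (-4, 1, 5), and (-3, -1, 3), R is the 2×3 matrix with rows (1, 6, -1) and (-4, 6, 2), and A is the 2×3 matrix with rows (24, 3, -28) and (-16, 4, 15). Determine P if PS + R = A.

PS = A − R = [[23, -3, -27], [-12, -2, 13]].
Right-multiplying both sides by S⁻¹ gives P = (A − R)S⁻¹.
S has determinant -1; S⁻¹ = [[-8, 9, -7], [3, -3, 2], [-7, 8, -6]].
P = (A − R)S⁻¹ = [[-4, 0, -5], [-1, 2, 2]].

P = [[-4, 0, -5], [-1, 2, 2]]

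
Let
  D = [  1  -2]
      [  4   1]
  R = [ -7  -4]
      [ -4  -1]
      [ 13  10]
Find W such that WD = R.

W = [[1, -2], [0, -1], [-3, 4]]

Right-multiplying both sides by D⁻¹ gives W = RD⁻¹.
det D = 9; the adjugate gives D⁻¹ = [[1/9, 2/9], [-4/9, 1/9]].
W = RD⁻¹ = [[-7, -4], [-4, -1], [13, 10]] · [[1/9, 2/9], [-4/9, 1/9]] = [[1, -2], [0, -1], [-3, 4]].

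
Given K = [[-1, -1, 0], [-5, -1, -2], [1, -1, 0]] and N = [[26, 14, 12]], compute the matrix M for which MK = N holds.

M = [[-2, -6, -6]]

Since K sits to the right of M, M = NK⁻¹.
det K = 4; the adjugate gives K⁻¹ = [[-1/2, 0, 1/2], [-1/2, 0, -1/2], [3/2, -1/2, -1]].
M = NK⁻¹ = [[26, 14, 12]] · [[-1/2, 0, 1/2], [-1/2, 0, -1/2], [3/2, -1/2, -1]] = [[-2, -6, -6]].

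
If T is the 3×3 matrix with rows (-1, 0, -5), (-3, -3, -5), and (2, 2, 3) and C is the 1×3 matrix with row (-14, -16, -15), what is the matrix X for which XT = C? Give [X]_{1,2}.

Right-multiplying both sides by T⁻¹ gives X = CT⁻¹.
det T = -1; the adjugate gives T⁻¹ = [[-1, 10, 15], [1, -7, -10], [0, -2, -3]].
X = CT⁻¹ = [[-14, -16, -15]] · [[-1, 10, 15], [1, -7, -10], [0, -2, -3]] = [[-2, 2, -5]].

2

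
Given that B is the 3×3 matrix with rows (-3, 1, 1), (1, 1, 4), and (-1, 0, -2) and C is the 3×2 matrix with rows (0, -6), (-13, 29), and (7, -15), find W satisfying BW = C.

W = [[-1, 5], [0, 4], [-3, 5]]

B is on the left of W, so left-multiply by B⁻¹: W = B⁻¹C.
B has determinant 5; B⁻¹ = [[-2/5, 2/5, 3/5], [-2/5, 7/5, 13/5], [1/5, -1/5, -4/5]].
W = B⁻¹C = [[-2/5, 2/5, 3/5], [-2/5, 7/5, 13/5], [1/5, -1/5, -4/5]] · [[0, -6], [-13, 29], [7, -15]] = [[-1, 5], [0, 4], [-3, 5]].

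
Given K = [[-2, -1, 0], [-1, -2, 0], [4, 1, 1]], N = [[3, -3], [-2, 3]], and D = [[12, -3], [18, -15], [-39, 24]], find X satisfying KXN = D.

Left-multiply by K⁻¹ and right-multiply by N⁻¹: X = K⁻¹DN⁻¹.
det K = 3; the adjugate gives K⁻¹ = [[-2/3, 1/3, 0], [1/3, -2/3, 0], [7/3, -2/3, 1]].
N has determinant 3; N⁻¹ = [[1, 1], [2/3, 1]].
K⁻¹D = [[-2, -3], [-8, 9], [-23, 27]].
X = (K⁻¹D)N⁻¹ = [[-4, -5], [-2, 1], [-5, 4]].

X = [[-4, -5], [-2, 1], [-5, 4]]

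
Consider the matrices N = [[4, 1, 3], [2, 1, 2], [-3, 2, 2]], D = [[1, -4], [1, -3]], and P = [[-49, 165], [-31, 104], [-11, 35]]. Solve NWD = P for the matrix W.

W = [[-2, -3], [-1, -4], [-3, -5]]

Isolating W: multiply by N⁻¹ from the left and D⁻¹ from the right, so W = N⁻¹PD⁻¹.
det N = 3; the adjugate gives N⁻¹ = [[-2/3, 4/3, -1/3], [-10/3, 17/3, -2/3], [7/3, -11/3, 2/3]].
det D = 1; the adjugate gives D⁻¹ = [[-3, 4], [-1, 1]].
N⁻¹P = [[-5, 17], [-5, 16], [-8, 27]].
W = (N⁻¹P)D⁻¹ = [[-2, -3], [-1, -4], [-3, -5]].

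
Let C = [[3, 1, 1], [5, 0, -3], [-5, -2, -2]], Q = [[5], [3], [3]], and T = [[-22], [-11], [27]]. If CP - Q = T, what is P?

CP = T + Q = [[-17], [-8], [30]].
Since C multiplies P on the left, P = C⁻¹(T + Q).
C has determinant -3; C⁻¹ = [[2, 0, 1], [-25/3, 1/3, -14/3], [10/3, -1/3, 5/3]].
P = C⁻¹(T + Q) = [[-4], [-1], [-4]].

P = [[-4], [-1], [-4]]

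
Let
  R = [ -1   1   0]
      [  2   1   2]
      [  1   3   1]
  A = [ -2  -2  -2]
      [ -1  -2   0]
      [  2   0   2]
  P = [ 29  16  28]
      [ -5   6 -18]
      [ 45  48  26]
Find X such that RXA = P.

X = [[3, -4, -4], [-4, -5, 3], [4, 0, 3]]

X = R⁻¹PA⁻¹ (apply R⁻¹ on the left and A⁻¹ on the right).
det R = 5, so R⁻¹ = [[-1, -1/5, 2/5], [0, -1/5, 2/5], [1, 4/5, -3/5]].
det A = -4, so A⁻¹ = [[1, -1, 1], [-1/2, 0, -1/2], [-1, 1, -1/2]].
R⁻¹P = [[-10, 2, -14], [19, 18, 14], [-2, -8, -2]].
X = (R⁻¹P)A⁻¹ = [[3, -4, -4], [-4, -5, 3], [4, 0, 3]].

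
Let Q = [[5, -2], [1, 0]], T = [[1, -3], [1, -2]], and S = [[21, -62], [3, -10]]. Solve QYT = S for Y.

Y = [[4, -1], [0, -3]]

Left-multiply by Q⁻¹ and right-multiply by T⁻¹: Y = Q⁻¹ST⁻¹.
det Q = 2, so Q⁻¹ = [[0, 1], [-1/2, 5/2]].
det T = 1, so T⁻¹ = [[-2, 3], [-1, 1]].
Q⁻¹S = [[3, -10], [-3, 6]].
Y = (Q⁻¹S)T⁻¹ = [[4, -1], [0, -3]].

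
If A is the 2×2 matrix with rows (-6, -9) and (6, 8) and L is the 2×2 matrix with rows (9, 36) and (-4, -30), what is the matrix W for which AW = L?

A is on the left of W, so left-multiply by A⁻¹: W = A⁻¹L.
A has determinant 6; A⁻¹ = [[4/3, 3/2], [-1, -1]].
W = A⁻¹L = [[4/3, 3/2], [-1, -1]] · [[9, 36], [-4, -30]] = [[6, 3], [-5, -6]].

W = [[6, 3], [-5, -6]]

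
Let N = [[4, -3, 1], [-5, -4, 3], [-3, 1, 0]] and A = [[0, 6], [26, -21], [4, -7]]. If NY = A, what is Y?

Y = [[-3, 2], [-5, -1], [-3, -5]]

N is on the left of Y, so left-multiply by N⁻¹: Y = N⁻¹A.
det N = -2, so N⁻¹ = [[3/2, -1/2, 5/2], [9/2, -3/2, 17/2], [17/2, -5/2, 31/2]].
Y = N⁻¹A = [[3/2, -1/2, 5/2], [9/2, -3/2, 17/2], [17/2, -5/2, 31/2]] · [[0, 6], [26, -21], [4, -7]] = [[-3, 2], [-5, -1], [-3, -5]].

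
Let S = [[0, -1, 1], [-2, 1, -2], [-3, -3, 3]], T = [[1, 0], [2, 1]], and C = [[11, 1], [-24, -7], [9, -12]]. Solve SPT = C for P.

P = [[-2, 5], [-4, -5], [5, -4]]

P = S⁻¹CT⁻¹ (apply S⁻¹ on the left and T⁻¹ on the right).
S has determinant -3; S⁻¹ = [[1, 0, -1/3], [-4, -1, 2/3], [-3, -1, 2/3]].
det T = 1; the adjugate gives T⁻¹ = [[1, 0], [-2, 1]].
S⁻¹C = [[8, 5], [-14, -5], [-3, -4]].
P = (S⁻¹C)T⁻¹ = [[-2, 5], [-4, -5], [5, -4]].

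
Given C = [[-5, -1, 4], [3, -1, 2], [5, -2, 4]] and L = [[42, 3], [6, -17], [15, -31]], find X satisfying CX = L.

C is on the left of X, so left-multiply by C⁻¹: X = C⁻¹L.
C has determinant -2; C⁻¹ = [[0, 2, -1], [1, 20, -11], [1/2, 15/2, -4]].
X = C⁻¹L = [[0, 2, -1], [1, 20, -11], [1/2, 15/2, -4]] · [[42, 3], [6, -17], [15, -31]] = [[-3, -3], [-3, 4], [6, -2]].

X = [[-3, -3], [-3, 4], [6, -2]]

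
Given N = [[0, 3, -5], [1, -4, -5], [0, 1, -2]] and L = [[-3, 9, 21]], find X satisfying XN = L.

X = [[0, -3, -3]]

Since N sits to the right of X, X = LN⁻¹.
N has determinant 1; N⁻¹ = [[13, 1, -35], [2, 0, -5], [1, 0, -3]].
X = LN⁻¹ = [[-3, 9, 21]] · [[13, 1, -35], [2, 0, -5], [1, 0, -3]] = [[0, -3, -3]].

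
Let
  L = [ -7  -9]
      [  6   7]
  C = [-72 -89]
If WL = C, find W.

Right-multiplying both sides by L⁻¹ gives W = CL⁻¹.
det L = 5, so L⁻¹ = [[7/5, 9/5], [-6/5, -7/5]].
W = CL⁻¹ = [[-72, -89]] · [[7/5, 9/5], [-6/5, -7/5]] = [[6, -5]].

W = [[6, -5]]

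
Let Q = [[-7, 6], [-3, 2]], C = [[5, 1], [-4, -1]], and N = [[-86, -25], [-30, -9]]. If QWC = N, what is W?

W = Q⁻¹NC⁻¹ (apply Q⁻¹ on the left and C⁻¹ on the right).
Q has determinant 4; Q⁻¹ = [[1/2, -3/2], [3/4, -7/4]].
det C = -1, so C⁻¹ = [[1, 1], [-4, -5]].
Q⁻¹N = [[2, 1], [-12, -3]].
W = (Q⁻¹N)C⁻¹ = [[-2, -3], [0, 3]].

W = [[-2, -3], [0, 3]]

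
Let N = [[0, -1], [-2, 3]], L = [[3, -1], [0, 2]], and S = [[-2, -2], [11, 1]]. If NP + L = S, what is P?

P = [[2, 2], [5, 1]]

NP = S − L = [[-5, -1], [11, -1]].
Left-multiplying both sides by N⁻¹ gives P = N⁻¹(S − L).
det N = -2, so N⁻¹ = [[-3/2, -1/2], [-1, 0]].
P = N⁻¹(S − L) = [[2, 2], [5, 1]].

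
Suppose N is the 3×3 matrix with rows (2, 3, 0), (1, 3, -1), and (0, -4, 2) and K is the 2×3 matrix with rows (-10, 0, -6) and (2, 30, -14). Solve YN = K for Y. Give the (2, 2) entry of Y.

N is on the right of Y, so right-multiply by N⁻¹: Y = KN⁻¹.
det N = -2; the adjugate gives N⁻¹ = [[-1, 3, 3/2], [1, -2, -1], [2, -4, -3/2]].
Y = KN⁻¹ = [[-10, 0, -6], [2, 30, -14]] · [[-1, 3, 3/2], [1, -2, -1], [2, -4, -3/2]] = [[-2, -6, -6], [0, 2, -6]].

2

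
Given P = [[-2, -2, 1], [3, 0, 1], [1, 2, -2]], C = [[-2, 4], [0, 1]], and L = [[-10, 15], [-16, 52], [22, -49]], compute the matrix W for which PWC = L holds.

Isolating W: multiply by P⁻¹ from the left and C⁻¹ from the right, so W = P⁻¹LC⁻¹.
det P = -4, so P⁻¹ = [[1/2, 1/2, 1/2], [-7/4, -3/4, -5/4], [-3/2, -1/2, -3/2]].
det C = -2; the adjugate gives C⁻¹ = [[-1/2, 2], [0, 1]].
P⁻¹L = [[-2, 9], [2, -4], [-10, 25]].
W = (P⁻¹L)C⁻¹ = [[1, 5], [-1, 0], [5, 5]].

W = [[1, 5], [-1, 0], [5, 5]]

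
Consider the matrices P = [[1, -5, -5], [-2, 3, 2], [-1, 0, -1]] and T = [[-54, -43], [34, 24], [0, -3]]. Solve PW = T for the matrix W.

W = [[-4, -3], [6, 2], [4, 6]]

Left-multiplying both sides by P⁻¹ gives W = P⁻¹T.
det P = 2, so P⁻¹ = [[-3/2, -5/2, 5/2], [-2, -3, 4], [3/2, 5/2, -7/2]].
W = P⁻¹T = [[-3/2, -5/2, 5/2], [-2, -3, 4], [3/2, 5/2, -7/2]] · [[-54, -43], [34, 24], [0, -3]] = [[-4, -3], [6, 2], [4, 6]].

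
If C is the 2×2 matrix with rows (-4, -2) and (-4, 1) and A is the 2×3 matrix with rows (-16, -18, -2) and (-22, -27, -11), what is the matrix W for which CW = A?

W = [[5, 6, 2], [-2, -3, -3]]

Left-multiplying both sides by C⁻¹ gives W = C⁻¹A.
det C = -12; the adjugate gives C⁻¹ = [[-1/12, -1/6], [-1/3, 1/3]].
W = C⁻¹A = [[-1/12, -1/6], [-1/3, 1/3]] · [[-16, -18, -2], [-22, -27, -11]] = [[5, 6, 2], [-2, -3, -3]].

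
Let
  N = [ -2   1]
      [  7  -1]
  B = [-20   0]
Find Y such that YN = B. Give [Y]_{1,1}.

Since N sits to the right of Y, Y = BN⁻¹.
N has determinant -5; N⁻¹ = [[1/5, 1/5], [7/5, 2/5]].
Y = BN⁻¹ = [[-20, 0]] · [[1/5, 1/5], [7/5, 2/5]] = [[-4, -4]].

-4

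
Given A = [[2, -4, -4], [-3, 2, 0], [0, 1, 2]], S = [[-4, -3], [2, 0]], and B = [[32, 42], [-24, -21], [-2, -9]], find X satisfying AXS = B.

Isolating X: multiply by A⁻¹ from the left and S⁻¹ from the right, so X = A⁻¹BS⁻¹.
det A = -4; the adjugate gives A⁻¹ = [[-1, -1, -2], [-3/2, -1, -3], [3/4, 1/2, 2]].
det S = 6; the adjugate gives S⁻¹ = [[0, 1/2], [-1/3, -2/3]].
A⁻¹B = [[-4, -3], [-18, -15], [8, 3]].
X = (A⁻¹B)S⁻¹ = [[1, 0], [5, 1], [-1, 2]].

X = [[1, 0], [5, 1], [-1, 2]]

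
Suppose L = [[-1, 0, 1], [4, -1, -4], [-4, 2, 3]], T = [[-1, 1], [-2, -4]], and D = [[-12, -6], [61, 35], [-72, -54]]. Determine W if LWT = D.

W = L⁻¹DT⁻¹ (apply L⁻¹ on the left and T⁻¹ on the right).
L has determinant -1; L⁻¹ = [[-5, -2, -1], [-4, -1, 0], [-4, -2, -1]].
det T = 6; the adjugate gives T⁻¹ = [[-2/3, -1/6], [1/3, -1/6]].
L⁻¹D = [[10, 14], [-13, -11], [-2, 8]].
W = (L⁻¹D)T⁻¹ = [[-2, -4], [5, 4], [4, -1]].

W = [[-2, -4], [5, 4], [4, -1]]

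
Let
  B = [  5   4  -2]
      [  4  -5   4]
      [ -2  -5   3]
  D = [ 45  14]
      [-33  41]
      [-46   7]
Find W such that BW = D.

B is on the left of W, so left-multiply by B⁻¹: W = B⁻¹D.
det B = 5, so B⁻¹ = [[1, -2/5, 6/5], [-4, 11/5, -28/5], [-6, 17/5, -41/5]].
W = B⁻¹D = [[1, -2/5, 6/5], [-4, 11/5, -28/5], [-6, 17/5, -41/5]] · [[45, 14], [-33, 41], [-46, 7]] = [[3, 6], [5, -5], [-5, -2]].

W = [[3, 6], [5, -5], [-5, -2]]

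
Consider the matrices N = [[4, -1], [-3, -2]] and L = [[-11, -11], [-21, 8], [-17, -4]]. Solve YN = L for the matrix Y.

Right-multiplying both sides by N⁻¹ gives Y = LN⁻¹.
det N = -11, so N⁻¹ = [[2/11, -1/11], [-3/11, -4/11]].
Y = LN⁻¹ = [[-11, -11], [-21, 8], [-17, -4]] · [[2/11, -1/11], [-3/11, -4/11]] = [[1, 5], [-6, -1], [-2, 3]].

Y = [[1, 5], [-6, -1], [-2, 3]]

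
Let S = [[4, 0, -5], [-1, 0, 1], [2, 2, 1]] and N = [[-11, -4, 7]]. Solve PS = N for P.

S is on the right of P, so right-multiply by S⁻¹: P = NS⁻¹.
det S = 2, so S⁻¹ = [[-1, -5, 0], [3/2, 7, 1/2], [-1, -4, 0]].
P = NS⁻¹ = [[-11, -4, 7]] · [[-1, -5, 0], [3/2, 7, 1/2], [-1, -4, 0]] = [[-2, -1, -2]].

P = [[-2, -1, -2]]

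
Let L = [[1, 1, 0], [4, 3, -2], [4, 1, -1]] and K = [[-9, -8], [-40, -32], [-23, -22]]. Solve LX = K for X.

X = [[-3, -4], [-6, -4], [5, 2]]

L is on the left of X, so left-multiply by L⁻¹: X = L⁻¹K.
L has determinant -5; L⁻¹ = [[1/5, -1/5, 2/5], [4/5, 1/5, -2/5], [8/5, -3/5, 1/5]].
X = L⁻¹K = [[1/5, -1/5, 2/5], [4/5, 1/5, -2/5], [8/5, -3/5, 1/5]] · [[-9, -8], [-40, -32], [-23, -22]] = [[-3, -4], [-6, -4], [5, 2]].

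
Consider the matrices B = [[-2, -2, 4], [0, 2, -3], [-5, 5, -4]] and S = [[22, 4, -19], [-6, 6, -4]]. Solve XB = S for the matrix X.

X = [[-6, 1, -2], [-2, -4, 2]]

Since B sits to the right of X, X = SB⁻¹.
det B = -4, so B⁻¹ = [[-7/4, -3, 1/2], [-15/4, -7, 3/2], [-5/2, -5, 1]].
X = SB⁻¹ = [[22, 4, -19], [-6, 6, -4]] · [[-7/4, -3, 1/2], [-15/4, -7, 3/2], [-5/2, -5, 1]] = [[-6, 1, -2], [-2, -4, 2]].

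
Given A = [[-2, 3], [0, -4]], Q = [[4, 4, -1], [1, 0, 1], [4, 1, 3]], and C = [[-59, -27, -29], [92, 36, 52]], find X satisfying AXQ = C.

X = [[0, -5, 0], [-1, 1, -5]]

Isolating X: multiply by A⁻¹ from the left and Q⁻¹ from the right, so X = A⁻¹CQ⁻¹.
det A = 8, so A⁻¹ = [[-1/2, -3/8], [0, -1/4]].
Q has determinant -1; Q⁻¹ = [[1, 13, -4], [-1, -16, 5], [-1, -12, 4]].
A⁻¹C = [[-5, 0, -5], [-23, -9, -13]].
X = (A⁻¹C)Q⁻¹ = [[0, -5, 0], [-1, 1, -5]].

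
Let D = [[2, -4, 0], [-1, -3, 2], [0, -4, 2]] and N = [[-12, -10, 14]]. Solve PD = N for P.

D is on the right of P, so right-multiply by D⁻¹: P = ND⁻¹.
D has determinant -4; D⁻¹ = [[-1/2, -2, 2], [-1/2, -1, 1], [-1, -2, 5/2]].
P = ND⁻¹ = [[-12, -10, 14]] · [[-1/2, -2, 2], [-1/2, -1, 1], [-1, -2, 5/2]] = [[-3, 6, 1]].

P = [[-3, 6, 1]]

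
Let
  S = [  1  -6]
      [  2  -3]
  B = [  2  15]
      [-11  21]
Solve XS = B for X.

Right-multiplying both sides by S⁻¹ gives X = BS⁻¹.
S has determinant 9; S⁻¹ = [[-1/3, 2/3], [-2/9, 1/9]].
X = BS⁻¹ = [[2, 15], [-11, 21]] · [[-1/3, 2/3], [-2/9, 1/9]] = [[-4, 3], [-1, -5]].

X = [[-4, 3], [-1, -5]]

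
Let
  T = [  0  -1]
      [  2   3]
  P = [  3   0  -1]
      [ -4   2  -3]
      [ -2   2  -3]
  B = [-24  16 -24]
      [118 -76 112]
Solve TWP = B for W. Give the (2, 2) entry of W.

Isolating W: multiply by T⁻¹ from the left and P⁻¹ from the right, so W = T⁻¹BP⁻¹.
det T = 2; the adjugate gives T⁻¹ = [[3/2, 1/2], [-1, 0]].
det P = 4, so P⁻¹ = [[0, -1/2, 1/2], [-3/2, -11/4, 13/4], [-1, -3/2, 3/2]].
T⁻¹B = [[23, -14, 20], [24, -16, 24]].
W = (T⁻¹B)P⁻¹ = [[1, -3, -4], [0, -4, -4]].

-4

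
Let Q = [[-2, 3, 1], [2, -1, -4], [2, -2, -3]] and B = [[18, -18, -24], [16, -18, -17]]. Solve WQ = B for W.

Since Q sits to the right of W, W = BQ⁻¹.
det Q = 2; the adjugate gives Q⁻¹ = [[-5/2, 7/2, -11/2], [-1, 2, -3], [-1, 1, -2]].
W = BQ⁻¹ = [[18, -18, -24], [16, -18, -17]] · [[-5/2, 7/2, -11/2], [-1, 2, -3], [-1, 1, -2]] = [[-3, 3, 3], [-5, 3, 0]].

W = [[-3, 3, 3], [-5, 3, 0]]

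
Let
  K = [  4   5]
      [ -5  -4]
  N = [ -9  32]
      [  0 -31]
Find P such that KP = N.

P = [[4, 3], [-5, 4]]

K is on the left of P, so left-multiply by K⁻¹: P = K⁻¹N.
K has determinant 9; K⁻¹ = [[-4/9, -5/9], [5/9, 4/9]].
P = K⁻¹N = [[-4/9, -5/9], [5/9, 4/9]] · [[-9, 32], [0, -31]] = [[4, 3], [-5, 4]].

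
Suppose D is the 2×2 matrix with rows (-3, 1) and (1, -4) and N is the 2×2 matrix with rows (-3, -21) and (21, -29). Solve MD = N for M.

D is on the right of M, so right-multiply by D⁻¹: M = ND⁻¹.
det D = 11; the adjugate gives D⁻¹ = [[-4/11, -1/11], [-1/11, -3/11]].
M = ND⁻¹ = [[-3, -21], [21, -29]] · [[-4/11, -1/11], [-1/11, -3/11]] = [[3, 6], [-5, 6]].

M = [[3, 6], [-5, 6]]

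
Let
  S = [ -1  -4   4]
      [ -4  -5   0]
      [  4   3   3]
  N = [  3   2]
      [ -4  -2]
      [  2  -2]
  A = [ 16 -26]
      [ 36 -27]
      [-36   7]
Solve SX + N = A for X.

X = [[-5, 0], [-4, 5], [-2, -2]]

SX = A − N = [[13, -28], [40, -25], [-38, 9]].
Left-multiplying both sides by S⁻¹ gives X = S⁻¹(A − N).
det S = -1; the adjugate gives S⁻¹ = [[15, -24, -20], [-12, 19, 16], [-8, 13, 11]].
X = S⁻¹(A − N) = [[-5, 0], [-4, 5], [-2, -2]].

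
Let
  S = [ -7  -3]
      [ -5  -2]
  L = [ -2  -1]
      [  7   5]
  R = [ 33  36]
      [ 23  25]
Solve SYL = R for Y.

Isolating Y: multiply by S⁻¹ from the left and L⁻¹ from the right, so Y = S⁻¹RL⁻¹.
det S = -1, so S⁻¹ = [[2, -3], [-5, 7]].
det L = -3, so L⁻¹ = [[-5/3, -1/3], [7/3, 2/3]].
S⁻¹R = [[-3, -3], [-4, -5]].
Y = (S⁻¹R)L⁻¹ = [[-2, -1], [-5, -2]].

Y = [[-2, -1], [-5, -2]]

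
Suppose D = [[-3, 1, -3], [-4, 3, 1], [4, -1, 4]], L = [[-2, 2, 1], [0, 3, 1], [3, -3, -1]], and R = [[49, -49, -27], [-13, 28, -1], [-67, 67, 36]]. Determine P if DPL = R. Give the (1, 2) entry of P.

-1

P = D⁻¹RL⁻¹ (apply D⁻¹ on the left and L⁻¹ on the right).
D has determinant 5; D⁻¹ = [[13/5, -1/5, 2], [4, 0, 3], [-8/5, 1/5, -1]].
det L = -3; the adjugate gives L⁻¹ = [[0, 1/3, 1/3], [-1, 1/3, -2/3], [3, 0, 2]].
D⁻¹R = [[-4, 1, 2], [-5, 5, 0], [-14, 17, 7]].
P = (D⁻¹R)L⁻¹ = [[5, -1, 2], [-5, 0, -5], [4, 1, -2]].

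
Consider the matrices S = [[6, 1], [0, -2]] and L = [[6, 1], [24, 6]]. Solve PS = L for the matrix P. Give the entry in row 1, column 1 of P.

1

S is on the right of P, so right-multiply by S⁻¹: P = LS⁻¹.
det S = -12; the adjugate gives S⁻¹ = [[1/6, 1/12], [0, -1/2]].
P = LS⁻¹ = [[6, 1], [24, 6]] · [[1/6, 1/12], [0, -1/2]] = [[1, 0], [4, -1]].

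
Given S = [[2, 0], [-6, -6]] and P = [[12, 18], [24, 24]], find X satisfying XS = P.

Since S sits to the right of X, X = PS⁻¹.
S has determinant -12; S⁻¹ = [[1/2, 0], [-1/2, -1/6]].
X = PS⁻¹ = [[12, 18], [24, 24]] · [[1/2, 0], [-1/2, -1/6]] = [[-3, -3], [0, -4]].

X = [[-3, -3], [0, -4]]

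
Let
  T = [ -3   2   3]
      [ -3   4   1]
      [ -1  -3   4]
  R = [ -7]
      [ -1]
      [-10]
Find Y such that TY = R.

Since T multiplies Y on the left, Y = T⁻¹R.
det T = 4; the adjugate gives T⁻¹ = [[19/4, -17/4, -5/2], [11/4, -9/4, -3/2], [13/4, -11/4, -3/2]].
Y = T⁻¹R = [[19/4, -17/4, -5/2], [11/4, -9/4, -3/2], [13/4, -11/4, -3/2]] · [[-7], [-1], [-10]] = [[-4], [-2], [-5]].

Y = [[-4], [-2], [-5]]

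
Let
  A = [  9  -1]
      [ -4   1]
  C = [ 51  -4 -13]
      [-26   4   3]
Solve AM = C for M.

M = [[5, 0, -2], [-6, 4, -5]]

Left-multiplying both sides by A⁻¹ gives M = A⁻¹C.
det A = 5, so A⁻¹ = [[1/5, 1/5], [4/5, 9/5]].
M = A⁻¹C = [[1/5, 1/5], [4/5, 9/5]] · [[51, -4, -13], [-26, 4, 3]] = [[5, 0, -2], [-6, 4, -5]].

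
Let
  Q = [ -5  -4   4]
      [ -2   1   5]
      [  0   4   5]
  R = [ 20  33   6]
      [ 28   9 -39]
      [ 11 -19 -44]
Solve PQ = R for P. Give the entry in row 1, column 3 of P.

1

Since Q sits to the right of P, P = RQ⁻¹.
Q has determinant 3; Q⁻¹ = [[-5, 12, -8], [10/3, -25/3, 17/3], [-8/3, 20/3, -13/3]].
P = RQ⁻¹ = [[20, 33, 6], [28, 9, -39], [11, -19, -44]] · [[-5, 12, -8], [10/3, -25/3, 17/3], [-8/3, 20/3, -13/3]] = [[-6, 5, 1], [-6, 1, -4], [-1, -3, -5]].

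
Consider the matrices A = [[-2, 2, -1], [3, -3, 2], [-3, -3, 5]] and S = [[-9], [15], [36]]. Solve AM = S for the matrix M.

Since A multiplies M on the left, M = A⁻¹S.
det A = -6; the adjugate gives A⁻¹ = [[3/2, 7/6, -1/6], [7/2, 13/6, -1/6], [3, 2, 0]].
M = A⁻¹S = [[3/2, 7/6, -1/6], [7/2, 13/6, -1/6], [3, 2, 0]] · [[-9], [15], [36]] = [[-2], [-5], [3]].

M = [[-2], [-5], [3]]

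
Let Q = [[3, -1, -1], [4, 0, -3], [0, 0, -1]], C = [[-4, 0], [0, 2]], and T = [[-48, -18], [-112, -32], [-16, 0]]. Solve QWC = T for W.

W = [[4, -4], [4, -3], [-4, 0]]

Isolating W: multiply by Q⁻¹ from the left and C⁻¹ from the right, so W = Q⁻¹TC⁻¹.
det Q = -4, so Q⁻¹ = [[0, 1/4, -3/4], [-1, 3/4, -5/4], [0, 0, -1]].
C has determinant -8; C⁻¹ = [[-1/4, 0], [0, 1/2]].
Q⁻¹T = [[-16, -8], [-16, -6], [16, 0]].
W = (Q⁻¹T)C⁻¹ = [[4, -4], [4, -3], [-4, 0]].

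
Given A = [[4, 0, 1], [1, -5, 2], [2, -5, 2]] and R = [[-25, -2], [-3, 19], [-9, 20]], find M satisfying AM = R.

M = [[-6, 1], [-1, -6], [-1, -6]]

Left-multiplying both sides by A⁻¹ gives M = A⁻¹R.
det A = 5; the adjugate gives A⁻¹ = [[0, -1, 1], [2/5, 6/5, -7/5], [1, 4, -4]].
M = A⁻¹R = [[0, -1, 1], [2/5, 6/5, -7/5], [1, 4, -4]] · [[-25, -2], [-3, 19], [-9, 20]] = [[-6, 1], [-1, -6], [-1, -6]].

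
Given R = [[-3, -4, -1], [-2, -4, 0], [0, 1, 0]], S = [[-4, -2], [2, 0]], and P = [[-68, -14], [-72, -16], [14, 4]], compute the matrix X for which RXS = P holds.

X = R⁻¹PS⁻¹ (apply R⁻¹ on the left and S⁻¹ on the right).
det R = 2; the adjugate gives R⁻¹ = [[0, -1/2, -2], [0, 0, 1], [-1, 3/2, 2]].
det S = 4; the adjugate gives S⁻¹ = [[0, 1/2], [-1/2, -1]].
R⁻¹P = [[8, 0], [14, 4], [-12, -2]].
X = (R⁻¹P)S⁻¹ = [[0, 4], [-2, 3], [1, -4]].

X = [[0, 4], [-2, 3], [1, -4]]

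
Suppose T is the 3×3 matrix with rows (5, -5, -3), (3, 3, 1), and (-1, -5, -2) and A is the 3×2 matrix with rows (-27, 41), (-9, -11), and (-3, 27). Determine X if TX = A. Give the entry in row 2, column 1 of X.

4

T is on the left of X, so left-multiply by T⁻¹: X = T⁻¹A.
det T = 6, so T⁻¹ = [[-1/6, 5/6, 2/3], [5/6, -13/6, -7/3], [-2, 5, 5]].
X = T⁻¹A = [[-1/6, 5/6, 2/3], [5/6, -13/6, -7/3], [-2, 5, 5]] · [[-27, 41], [-9, -11], [-3, 27]] = [[-5, 2], [4, -5], [-6, -2]].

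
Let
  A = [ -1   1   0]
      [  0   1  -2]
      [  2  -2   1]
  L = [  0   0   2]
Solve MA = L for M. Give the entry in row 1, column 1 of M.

A is on the right of M, so right-multiply by A⁻¹: M = LA⁻¹.
det A = -1, so A⁻¹ = [[3, 1, 2], [4, 1, 2], [2, 0, 1]].
M = LA⁻¹ = [[0, 0, 2]] · [[3, 1, 2], [4, 1, 2], [2, 0, 1]] = [[4, 0, 2]].

4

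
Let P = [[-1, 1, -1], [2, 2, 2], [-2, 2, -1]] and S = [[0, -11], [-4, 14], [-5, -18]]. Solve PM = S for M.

Since P multiplies M on the left, M = P⁻¹S.
det P = -4, so P⁻¹ = [[3/2, 1/4, -1], [1/2, 1/4, 0], [-2, 0, 1]].
M = P⁻¹S = [[3/2, 1/4, -1], [1/2, 1/4, 0], [-2, 0, 1]] · [[0, -11], [-4, 14], [-5, -18]] = [[4, 5], [-1, -2], [-5, 4]].

M = [[4, 5], [-1, -2], [-5, 4]]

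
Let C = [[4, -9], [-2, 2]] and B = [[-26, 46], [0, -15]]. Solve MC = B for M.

M = [[-4, 5], [3, 6]]

Since C sits to the right of M, M = BC⁻¹.
det C = -10; the adjugate gives C⁻¹ = [[-1/5, -9/10], [-1/5, -2/5]].
M = BC⁻¹ = [[-26, 46], [0, -15]] · [[-1/5, -9/10], [-1/5, -2/5]] = [[-4, 5], [3, 6]].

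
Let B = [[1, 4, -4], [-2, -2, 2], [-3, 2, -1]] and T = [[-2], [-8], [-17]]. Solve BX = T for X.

X = [[6], [3], [5]]

B is on the left of X, so left-multiply by B⁻¹: X = B⁻¹T.
B has determinant 6; B⁻¹ = [[-1/3, -2/3, 0], [-4/3, -13/6, 1], [-5/3, -7/3, 1]].
X = B⁻¹T = [[-1/3, -2/3, 0], [-4/3, -13/6, 1], [-5/3, -7/3, 1]] · [[-2], [-8], [-17]] = [[6], [3], [5]].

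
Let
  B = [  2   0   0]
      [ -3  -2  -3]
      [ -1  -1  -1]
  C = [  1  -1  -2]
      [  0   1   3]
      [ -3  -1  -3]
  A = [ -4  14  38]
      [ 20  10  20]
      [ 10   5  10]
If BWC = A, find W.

Left-multiply by B⁻¹ and right-multiply by C⁻¹: W = B⁻¹AC⁻¹.
det B = -2; the adjugate gives B⁻¹ = [[1/2, 0, 0], [0, 1, -3], [-1/2, -1, 2]].
det C = 3, so C⁻¹ = [[0, -1/3, -1/3], [-3, -3, -1], [1, 4/3, 1/3]].
B⁻¹A = [[-2, 7, 19], [-10, -5, -10], [2, -7, -19]].
W = (B⁻¹A)C⁻¹ = [[-2, 5, 0], [5, 5, 5], [2, -5, 0]].

W = [[-2, 5, 0], [5, 5, 5], [2, -5, 0]]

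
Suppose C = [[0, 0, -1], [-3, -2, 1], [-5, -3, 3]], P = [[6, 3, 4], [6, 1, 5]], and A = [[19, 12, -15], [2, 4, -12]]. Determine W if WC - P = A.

WC = A + P = [[25, 15, -11], [8, 5, -7]].
Since C sits to the right of W, W = (A + P)C⁻¹.
det C = 1; the adjugate gives C⁻¹ = [[-3, 3, -2], [4, -5, 3], [-1, 0, 0]].
W = (A + P)C⁻¹ = [[-4, 0, -5], [3, -1, -1]].

W = [[-4, 0, -5], [3, -1, -1]]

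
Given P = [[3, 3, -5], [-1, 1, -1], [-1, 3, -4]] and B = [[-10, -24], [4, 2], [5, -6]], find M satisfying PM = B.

M = [[-4, -3], [-1, 5], [-1, 6]]

Left-multiplying both sides by P⁻¹ gives M = P⁻¹B.
P has determinant -2; P⁻¹ = [[1/2, 3/2, -1], [3/2, 17/2, -4], [1, 6, -3]].
M = P⁻¹B = [[1/2, 3/2, -1], [3/2, 17/2, -4], [1, 6, -3]] · [[-10, -24], [4, 2], [5, -6]] = [[-4, -3], [-1, 5], [-1, 6]].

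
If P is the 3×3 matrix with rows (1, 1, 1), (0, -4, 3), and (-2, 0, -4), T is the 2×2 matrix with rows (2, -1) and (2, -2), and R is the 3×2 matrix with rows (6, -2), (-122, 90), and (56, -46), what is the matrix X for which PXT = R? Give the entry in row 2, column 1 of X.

5

Left-multiply by P⁻¹ and right-multiply by T⁻¹: X = P⁻¹RT⁻¹.
det P = 2, so P⁻¹ = [[8, 2, 7/2], [-3, -1, -3/2], [-4, -1, -2]].
T has determinant -2; T⁻¹ = [[1, -1/2], [1, -1]].
P⁻¹R = [[0, 3], [20, -15], [-14, 10]].
X = (P⁻¹R)T⁻¹ = [[3, -3], [5, 5], [-4, -3]].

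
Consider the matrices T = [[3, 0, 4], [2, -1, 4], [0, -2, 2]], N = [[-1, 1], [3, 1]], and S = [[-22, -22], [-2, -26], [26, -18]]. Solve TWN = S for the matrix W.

W = [[3, -1], [5, -3], [-5, -2]]

W = T⁻¹SN⁻¹ (apply T⁻¹ on the left and N⁻¹ on the right).
det T = 2; the adjugate gives T⁻¹ = [[3, -4, 2], [-2, 3, -2], [-2, 3, -3/2]].
det N = -4; the adjugate gives N⁻¹ = [[-1/4, 1/4], [3/4, 1/4]].
T⁻¹S = [[-6, 2], [-14, 2], [-1, -7]].
W = (T⁻¹S)N⁻¹ = [[3, -1], [5, -3], [-5, -2]].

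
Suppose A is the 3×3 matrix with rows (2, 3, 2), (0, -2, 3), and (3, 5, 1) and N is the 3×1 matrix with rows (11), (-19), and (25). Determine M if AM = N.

M = [[1], [5], [-3]]

Since A multiplies M on the left, M = A⁻¹N.
det A = 5; the adjugate gives A⁻¹ = [[-17/5, 7/5, 13/5], [9/5, -4/5, -6/5], [6/5, -1/5, -4/5]].
M = A⁻¹N = [[-17/5, 7/5, 13/5], [9/5, -4/5, -6/5], [6/5, -1/5, -4/5]] · [[11], [-19], [25]] = [[1], [5], [-3]].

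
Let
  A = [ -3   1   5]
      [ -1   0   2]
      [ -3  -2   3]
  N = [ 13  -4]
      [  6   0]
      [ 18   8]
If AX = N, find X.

X = [[-2, 0], [-3, -4], [2, 0]]

A is on the left of X, so left-multiply by A⁻¹: X = A⁻¹N.
A has determinant -5; A⁻¹ = [[-4/5, 13/5, -2/5], [3/5, -6/5, -1/5], [-2/5, 9/5, -1/5]].
X = A⁻¹N = [[-4/5, 13/5, -2/5], [3/5, -6/5, -1/5], [-2/5, 9/5, -1/5]] · [[13, -4], [6, 0], [18, 8]] = [[-2, 0], [-3, -4], [2, 0]].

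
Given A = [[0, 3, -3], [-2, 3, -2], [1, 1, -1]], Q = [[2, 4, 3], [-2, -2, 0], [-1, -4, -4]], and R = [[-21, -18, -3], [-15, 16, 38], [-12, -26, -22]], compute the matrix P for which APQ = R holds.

Left-multiply by A⁻¹ and right-multiply by Q⁻¹: P = A⁻¹RQ⁻¹.
A has determinant 3; A⁻¹ = [[-1/3, 0, 1], [-4/3, 1, 2], [-5/3, 1, 2]].
det Q = 2, so Q⁻¹ = [[4, 2, 3], [-4, -5/2, -3], [3, 2, 2]].
A⁻¹R = [[-5, -20, -21], [-11, -12, -2], [-4, -6, -1]].
P = (A⁻¹R)Q⁻¹ = [[-3, -2, 3], [-2, 4, -1], [5, 5, 4]].

P = [[-3, -2, 3], [-2, 4, -1], [5, 5, 4]]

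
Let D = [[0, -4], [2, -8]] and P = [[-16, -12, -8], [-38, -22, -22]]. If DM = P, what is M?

M = [[-3, 1, -3], [4, 3, 2]]

Left-multiplying both sides by D⁻¹ gives M = D⁻¹P.
det D = 8; the adjugate gives D⁻¹ = [[-1, 1/2], [-1/4, 0]].
M = D⁻¹P = [[-1, 1/2], [-1/4, 0]] · [[-16, -12, -8], [-38, -22, -22]] = [[-3, 1, -3], [4, 3, 2]].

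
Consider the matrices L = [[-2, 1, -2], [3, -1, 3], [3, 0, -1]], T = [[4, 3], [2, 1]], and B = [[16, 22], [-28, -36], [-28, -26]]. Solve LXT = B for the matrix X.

X = [[-5, 5], [-2, 0], [-3, 5]]

Isolating X: multiply by L⁻¹ from the left and T⁻¹ from the right, so X = L⁻¹BT⁻¹.
det L = 4; the adjugate gives L⁻¹ = [[1/4, 1/4, 1/4], [3, 2, 0], [3/4, 3/4, -1/4]].
det T = -2; the adjugate gives T⁻¹ = [[-1/2, 3/2], [1, -2]].
L⁻¹B = [[-10, -10], [-8, -6], [-2, -4]].
X = (L⁻¹B)T⁻¹ = [[-5, 5], [-2, 0], [-3, 5]].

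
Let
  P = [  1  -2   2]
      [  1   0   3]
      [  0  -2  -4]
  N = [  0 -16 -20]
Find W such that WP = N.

P is on the right of W, so right-multiply by P⁻¹: W = NP⁻¹.
det P = -6; the adjugate gives P⁻¹ = [[-1, 2, 1], [-2/3, 2/3, 1/6], [1/3, -1/3, -1/3]].
W = NP⁻¹ = [[0, -16, -20]] · [[-1, 2, 1], [-2/3, 2/3, 1/6], [1/3, -1/3, -1/3]] = [[4, -4, 4]].

W = [[4, -4, 4]]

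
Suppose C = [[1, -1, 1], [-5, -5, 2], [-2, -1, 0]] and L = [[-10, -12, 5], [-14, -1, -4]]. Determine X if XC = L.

C is on the right of X, so right-multiply by C⁻¹: X = LC⁻¹.
det C = 1; the adjugate gives C⁻¹ = [[2, -1, 3], [-4, 2, -7], [-5, 3, -10]].
X = LC⁻¹ = [[-10, -12, 5], [-14, -1, -4]] · [[2, -1, 3], [-4, 2, -7], [-5, 3, -10]] = [[3, 1, 4], [-4, 0, 5]].

X = [[3, 1, 4], [-4, 0, 5]]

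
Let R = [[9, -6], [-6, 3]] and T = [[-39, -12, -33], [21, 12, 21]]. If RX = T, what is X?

X = [[-1, -4, -3], [5, -4, 1]]

Since R multiplies X on the left, X = R⁻¹T.
R has determinant -9; R⁻¹ = [[-1/3, -2/3], [-2/3, -1]].
X = R⁻¹T = [[-1/3, -2/3], [-2/3, -1]] · [[-39, -12, -33], [21, 12, 21]] = [[-1, -4, -3], [5, -4, 1]].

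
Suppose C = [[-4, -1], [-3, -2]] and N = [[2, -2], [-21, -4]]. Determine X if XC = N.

Since C sits to the right of X, X = NC⁻¹.
det C = 5; the adjugate gives C⁻¹ = [[-2/5, 1/5], [3/5, -4/5]].
X = NC⁻¹ = [[2, -2], [-21, -4]] · [[-2/5, 1/5], [3/5, -4/5]] = [[-2, 2], [6, -1]].

X = [[-2, 2], [6, -1]]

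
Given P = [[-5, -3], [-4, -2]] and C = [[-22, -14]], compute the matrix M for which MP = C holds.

M = [[6, -2]]

P is on the right of M, so right-multiply by P⁻¹: M = CP⁻¹.
det P = -2; the adjugate gives P⁻¹ = [[1, -3/2], [-2, 5/2]].
M = CP⁻¹ = [[-22, -14]] · [[1, -3/2], [-2, 5/2]] = [[6, -2]].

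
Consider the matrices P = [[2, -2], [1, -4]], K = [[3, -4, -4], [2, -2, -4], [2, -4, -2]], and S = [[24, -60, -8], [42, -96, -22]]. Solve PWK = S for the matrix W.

W = [[0, -2, 3], [-2, 3, -5]]

W = P⁻¹SK⁻¹ (apply P⁻¹ on the left and K⁻¹ on the right).
P has determinant -6; P⁻¹ = [[2/3, -1/3], [1/6, -1/3]].
K has determinant -4; K⁻¹ = [[3, -2, -2], [1, -1/2, -1], [1, -1, -1/2]].
P⁻¹S = [[2, -8, 2], [-10, 22, 6]].
W = (P⁻¹S)K⁻¹ = [[0, -2, 3], [-2, 3, -5]].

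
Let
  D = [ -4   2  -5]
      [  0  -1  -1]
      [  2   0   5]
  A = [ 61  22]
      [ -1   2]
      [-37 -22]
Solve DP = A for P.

Since D multiplies P on the left, P = D⁻¹A.
det D = 6; the adjugate gives D⁻¹ = [[-5/6, -5/3, -7/6], [-1/3, -5/3, -2/3], [1/3, 2/3, 2/3]].
P = D⁻¹A = [[-5/6, -5/3, -7/6], [-1/3, -5/3, -2/3], [1/3, 2/3, 2/3]] · [[61, 22], [-1, 2], [-37, -22]] = [[-6, 4], [6, 4], [-5, -6]].

P = [[-6, 4], [6, 4], [-5, -6]]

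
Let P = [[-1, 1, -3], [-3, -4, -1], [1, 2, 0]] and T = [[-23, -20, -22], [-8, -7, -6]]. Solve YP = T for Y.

P is on the right of Y, so right-multiply by P⁻¹: Y = TP⁻¹.
P has determinant 3; P⁻¹ = [[2/3, -2, -13/3], [-1/3, 1, 8/3], [-2/3, 1, 7/3]].
Y = TP⁻¹ = [[-23, -20, -22], [-8, -7, -6]] · [[2/3, -2, -13/3], [-1/3, 1, 8/3], [-2/3, 1, 7/3]] = [[6, 4, -5], [1, 3, 2]].

Y = [[6, 4, -5], [1, 3, 2]]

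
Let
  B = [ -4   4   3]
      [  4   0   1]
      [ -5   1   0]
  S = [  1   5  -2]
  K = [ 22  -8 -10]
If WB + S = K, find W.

W = [[-3, 1, -1]]

WB = K − S = [[21, -13, -8]].
B is on the right of W, so right-multiply by B⁻¹: W = (K − S)B⁻¹.
det B = -4, so B⁻¹ = [[1/4, -3/4, -1], [5/4, -15/4, -4], [-1, 4, 4]].
W = (K − S)B⁻¹ = [[-3, 1, -1]].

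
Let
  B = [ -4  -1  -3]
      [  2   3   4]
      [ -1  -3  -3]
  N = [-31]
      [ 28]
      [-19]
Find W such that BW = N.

W = [[4], [0], [5]]

Left-multiplying both sides by B⁻¹ gives W = B⁻¹N.
B has determinant -5; B⁻¹ = [[-3/5, -6/5, -1], [-2/5, -9/5, -2], [3/5, 11/5, 2]].
W = B⁻¹N = [[-3/5, -6/5, -1], [-2/5, -9/5, -2], [3/5, 11/5, 2]] · [[-31], [28], [-19]] = [[4], [0], [5]].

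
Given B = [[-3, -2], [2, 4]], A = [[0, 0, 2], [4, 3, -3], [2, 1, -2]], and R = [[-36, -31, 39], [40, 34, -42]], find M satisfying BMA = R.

M = B⁻¹RA⁻¹ (apply B⁻¹ on the left and A⁻¹ on the right).
det B = -8, so B⁻¹ = [[-1/2, -1/4], [1/4, 3/8]].
det A = -4, so A⁻¹ = [[3/4, -1/2, 3/2], [-1/2, 1, -2], [1/2, 0, 0]].
B⁻¹R = [[8, 7, -9], [6, 5, -6]].
M = (B⁻¹R)A⁻¹ = [[-2, 3, -2], [-1, 2, -1]].

M = [[-2, 3, -2], [-1, 2, -1]]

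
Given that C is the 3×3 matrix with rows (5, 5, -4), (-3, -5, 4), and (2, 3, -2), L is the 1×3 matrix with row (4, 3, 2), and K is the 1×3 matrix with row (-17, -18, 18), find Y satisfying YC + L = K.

YC = K − L = [[-21, -21, 16]].
Right-multiplying both sides by C⁻¹ gives Y = (K − L)C⁻¹.
C has determinant -4; C⁻¹ = [[1/2, 1/2, 0], [-1/2, 1/2, 2], [-1/4, 5/4, 5/2]].
Y = (K − L)C⁻¹ = [[-4, -1, -2]].

Y = [[-4, -1, -2]]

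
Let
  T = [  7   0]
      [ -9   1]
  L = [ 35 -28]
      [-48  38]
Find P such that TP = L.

Left-multiplying both sides by T⁻¹ gives P = T⁻¹L.
det T = 7, so T⁻¹ = [[1/7, 0], [9/7, 1]].
P = T⁻¹L = [[1/7, 0], [9/7, 1]] · [[35, -28], [-48, 38]] = [[5, -4], [-3, 2]].

P = [[5, -4], [-3, 2]]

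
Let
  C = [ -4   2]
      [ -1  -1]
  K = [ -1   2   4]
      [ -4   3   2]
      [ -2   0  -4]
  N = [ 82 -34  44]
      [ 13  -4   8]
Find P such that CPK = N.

P = C⁻¹NK⁻¹ (apply C⁻¹ on the left and K⁻¹ on the right).
det C = 6; the adjugate gives C⁻¹ = [[-1/6, -1/3], [1/6, -2/3]].
K has determinant -4; K⁻¹ = [[3, -2, 2], [5, -3, 7/2], [-3/2, 1, -5/4]].
C⁻¹N = [[-18, 7, -10], [5, -3, 2]].
P = (C⁻¹N)K⁻¹ = [[-4, 5, 1], [-3, 1, -3]].

P = [[-4, 5, 1], [-3, 1, -3]]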